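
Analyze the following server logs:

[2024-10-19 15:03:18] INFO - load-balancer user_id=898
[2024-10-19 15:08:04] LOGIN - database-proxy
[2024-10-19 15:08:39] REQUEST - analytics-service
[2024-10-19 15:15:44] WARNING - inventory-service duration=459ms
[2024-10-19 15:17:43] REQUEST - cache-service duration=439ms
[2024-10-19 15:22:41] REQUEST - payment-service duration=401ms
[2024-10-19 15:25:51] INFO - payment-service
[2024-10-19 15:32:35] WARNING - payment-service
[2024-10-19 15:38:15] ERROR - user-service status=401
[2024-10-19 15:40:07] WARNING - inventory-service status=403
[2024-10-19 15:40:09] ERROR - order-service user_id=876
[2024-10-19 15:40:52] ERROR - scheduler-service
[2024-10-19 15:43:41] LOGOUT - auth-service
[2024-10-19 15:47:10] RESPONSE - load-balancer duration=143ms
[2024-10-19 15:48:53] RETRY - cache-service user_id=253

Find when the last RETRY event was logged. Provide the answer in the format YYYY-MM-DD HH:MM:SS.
2024-10-19 15:48:53

To find the last event:

1. Filter for all RETRY events
2. Sort by timestamp
3. Select the last one
4. Timestamp: 2024-10-19 15:48:53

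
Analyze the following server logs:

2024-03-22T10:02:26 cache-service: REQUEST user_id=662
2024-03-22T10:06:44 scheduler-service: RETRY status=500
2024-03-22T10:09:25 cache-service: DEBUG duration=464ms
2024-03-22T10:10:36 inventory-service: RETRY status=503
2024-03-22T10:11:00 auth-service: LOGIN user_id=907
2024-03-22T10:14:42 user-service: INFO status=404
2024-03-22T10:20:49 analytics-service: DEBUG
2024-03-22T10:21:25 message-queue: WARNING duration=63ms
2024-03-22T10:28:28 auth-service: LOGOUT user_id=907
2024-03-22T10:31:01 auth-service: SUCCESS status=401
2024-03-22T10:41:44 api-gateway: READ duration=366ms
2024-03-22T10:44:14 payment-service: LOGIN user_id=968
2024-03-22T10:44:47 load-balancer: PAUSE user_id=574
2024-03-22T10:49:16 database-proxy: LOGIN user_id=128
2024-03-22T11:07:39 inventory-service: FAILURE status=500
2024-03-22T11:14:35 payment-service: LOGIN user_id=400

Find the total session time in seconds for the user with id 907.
1048

To calculate session duration:

1. Find LOGIN event for user_id=907: 2024-03-22T10:11:00
2. Find LOGOUT event for user_id=907: 2024-03-22T10:28:28
3. Session duration: 2024-03-22T10:28:28 - 2024-03-22T10:11:00 = 1048 seconds (17 minutes)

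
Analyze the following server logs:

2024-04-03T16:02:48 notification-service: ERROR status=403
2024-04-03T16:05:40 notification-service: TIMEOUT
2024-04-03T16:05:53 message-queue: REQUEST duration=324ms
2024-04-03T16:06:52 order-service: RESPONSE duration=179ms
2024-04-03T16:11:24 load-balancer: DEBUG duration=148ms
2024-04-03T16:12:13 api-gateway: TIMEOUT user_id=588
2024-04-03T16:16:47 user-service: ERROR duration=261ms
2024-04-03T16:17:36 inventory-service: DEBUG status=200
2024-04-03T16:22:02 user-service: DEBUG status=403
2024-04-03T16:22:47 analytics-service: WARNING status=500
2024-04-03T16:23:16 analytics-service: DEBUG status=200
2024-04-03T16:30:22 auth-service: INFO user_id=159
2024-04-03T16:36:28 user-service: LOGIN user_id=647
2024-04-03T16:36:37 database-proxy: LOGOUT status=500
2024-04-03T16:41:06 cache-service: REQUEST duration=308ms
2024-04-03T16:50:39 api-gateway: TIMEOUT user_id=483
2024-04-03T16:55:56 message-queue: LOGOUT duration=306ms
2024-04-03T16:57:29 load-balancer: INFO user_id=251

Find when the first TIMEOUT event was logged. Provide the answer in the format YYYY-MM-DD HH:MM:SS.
2024-04-03 16:05:40

To find the first event:

1. Filter for all TIMEOUT events
2. Sort by timestamp
3. Select the first one
4. Timestamp: 2024-04-03 16:05:40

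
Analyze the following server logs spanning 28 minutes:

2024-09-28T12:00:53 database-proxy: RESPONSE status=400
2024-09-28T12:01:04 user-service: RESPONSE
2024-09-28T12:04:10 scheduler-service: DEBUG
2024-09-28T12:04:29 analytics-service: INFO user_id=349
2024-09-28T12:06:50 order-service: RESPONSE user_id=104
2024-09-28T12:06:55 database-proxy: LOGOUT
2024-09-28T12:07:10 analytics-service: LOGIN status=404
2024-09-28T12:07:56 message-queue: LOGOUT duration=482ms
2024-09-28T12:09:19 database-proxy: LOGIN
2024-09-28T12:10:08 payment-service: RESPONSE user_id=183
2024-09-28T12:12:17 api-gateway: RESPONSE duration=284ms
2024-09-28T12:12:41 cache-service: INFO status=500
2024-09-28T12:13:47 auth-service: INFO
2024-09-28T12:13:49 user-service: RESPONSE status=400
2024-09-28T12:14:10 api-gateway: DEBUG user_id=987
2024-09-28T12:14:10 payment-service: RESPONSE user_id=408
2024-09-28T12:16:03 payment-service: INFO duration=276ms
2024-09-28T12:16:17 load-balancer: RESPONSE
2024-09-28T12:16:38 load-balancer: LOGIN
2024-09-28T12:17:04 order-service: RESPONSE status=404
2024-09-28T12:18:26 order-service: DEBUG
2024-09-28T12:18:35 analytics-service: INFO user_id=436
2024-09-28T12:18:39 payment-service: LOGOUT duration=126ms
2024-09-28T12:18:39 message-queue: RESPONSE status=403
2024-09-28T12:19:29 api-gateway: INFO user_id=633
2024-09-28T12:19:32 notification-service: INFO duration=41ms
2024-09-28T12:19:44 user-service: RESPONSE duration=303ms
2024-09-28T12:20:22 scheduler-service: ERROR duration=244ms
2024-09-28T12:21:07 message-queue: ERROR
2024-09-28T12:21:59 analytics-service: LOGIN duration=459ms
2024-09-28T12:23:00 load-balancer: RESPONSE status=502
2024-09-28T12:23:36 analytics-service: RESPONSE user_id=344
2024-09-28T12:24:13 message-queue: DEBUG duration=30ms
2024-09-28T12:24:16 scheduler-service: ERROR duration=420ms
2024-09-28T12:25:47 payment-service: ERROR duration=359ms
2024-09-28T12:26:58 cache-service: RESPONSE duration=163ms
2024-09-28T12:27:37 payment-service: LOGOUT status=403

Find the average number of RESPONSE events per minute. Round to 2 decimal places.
0.5

To calculate the rate:

1. Count total RESPONSE events: 14
2. Total time period: 28 minutes
3. Rate = 14 / 28 = 0.5 events per minute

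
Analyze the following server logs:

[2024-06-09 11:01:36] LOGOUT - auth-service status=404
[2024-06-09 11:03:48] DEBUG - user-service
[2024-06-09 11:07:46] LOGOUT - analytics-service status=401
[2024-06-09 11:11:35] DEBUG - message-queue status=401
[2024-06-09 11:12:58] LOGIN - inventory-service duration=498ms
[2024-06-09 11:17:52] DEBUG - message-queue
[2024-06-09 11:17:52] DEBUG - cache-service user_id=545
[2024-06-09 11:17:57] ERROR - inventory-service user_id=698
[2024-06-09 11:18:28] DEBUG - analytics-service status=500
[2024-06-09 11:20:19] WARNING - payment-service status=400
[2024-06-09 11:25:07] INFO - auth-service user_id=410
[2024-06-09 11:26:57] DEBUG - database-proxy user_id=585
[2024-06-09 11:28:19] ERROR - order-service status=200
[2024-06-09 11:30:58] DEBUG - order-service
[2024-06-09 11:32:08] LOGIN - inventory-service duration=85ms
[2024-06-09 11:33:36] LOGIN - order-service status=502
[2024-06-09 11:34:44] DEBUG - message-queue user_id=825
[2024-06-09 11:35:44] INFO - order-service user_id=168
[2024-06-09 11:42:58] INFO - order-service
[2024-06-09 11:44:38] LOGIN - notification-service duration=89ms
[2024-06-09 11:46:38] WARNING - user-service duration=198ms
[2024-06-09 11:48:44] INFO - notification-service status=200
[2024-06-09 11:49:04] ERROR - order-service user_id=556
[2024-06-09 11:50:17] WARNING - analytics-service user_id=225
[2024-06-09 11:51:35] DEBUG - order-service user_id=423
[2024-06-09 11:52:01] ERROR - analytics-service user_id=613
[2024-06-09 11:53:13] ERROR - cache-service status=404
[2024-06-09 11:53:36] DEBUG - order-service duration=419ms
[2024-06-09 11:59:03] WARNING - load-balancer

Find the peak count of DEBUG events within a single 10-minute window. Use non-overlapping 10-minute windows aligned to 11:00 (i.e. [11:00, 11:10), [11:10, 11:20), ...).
4

To find the burst window:

1. Divide the log period into non-overlapping 10-minute windows starting at 11:00
2. Count DEBUG events in each window
3. Find the window with maximum count
4. Maximum events in a window: 4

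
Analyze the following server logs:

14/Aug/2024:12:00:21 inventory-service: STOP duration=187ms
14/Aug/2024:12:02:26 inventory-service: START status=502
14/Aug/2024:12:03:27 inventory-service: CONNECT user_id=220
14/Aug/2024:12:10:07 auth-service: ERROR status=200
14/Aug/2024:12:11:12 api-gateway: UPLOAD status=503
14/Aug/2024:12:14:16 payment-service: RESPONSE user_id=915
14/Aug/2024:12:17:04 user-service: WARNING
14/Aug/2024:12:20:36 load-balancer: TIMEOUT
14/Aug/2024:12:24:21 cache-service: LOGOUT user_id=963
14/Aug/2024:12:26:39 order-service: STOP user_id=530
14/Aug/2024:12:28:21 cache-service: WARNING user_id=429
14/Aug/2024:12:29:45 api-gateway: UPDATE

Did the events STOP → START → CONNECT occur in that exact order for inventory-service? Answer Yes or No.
Yes

To verify sequence order:

1. Find all events in sequence STOP → START → CONNECT for inventory-service
2. Extract their timestamps
3. Check if timestamps are in ascending order
4. Result: Yes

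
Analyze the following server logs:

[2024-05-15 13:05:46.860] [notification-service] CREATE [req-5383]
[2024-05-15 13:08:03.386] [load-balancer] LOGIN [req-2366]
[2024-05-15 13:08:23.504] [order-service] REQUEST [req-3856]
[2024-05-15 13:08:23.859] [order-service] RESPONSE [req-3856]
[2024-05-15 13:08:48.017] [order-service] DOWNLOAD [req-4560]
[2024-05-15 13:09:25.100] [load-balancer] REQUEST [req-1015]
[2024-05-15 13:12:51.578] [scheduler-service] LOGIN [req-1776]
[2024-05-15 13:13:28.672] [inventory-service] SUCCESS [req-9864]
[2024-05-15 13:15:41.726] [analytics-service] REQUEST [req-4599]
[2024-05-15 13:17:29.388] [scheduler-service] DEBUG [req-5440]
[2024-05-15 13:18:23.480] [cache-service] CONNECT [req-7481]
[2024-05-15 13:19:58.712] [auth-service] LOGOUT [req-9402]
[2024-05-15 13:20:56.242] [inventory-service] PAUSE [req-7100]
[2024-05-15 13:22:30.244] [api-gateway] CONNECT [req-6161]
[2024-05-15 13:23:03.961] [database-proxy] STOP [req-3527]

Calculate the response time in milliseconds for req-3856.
355

To calculate latency:

1. Find REQUEST with id req-3856: 2024-05-15 13:08:23.504
2. Find RESPONSE with id req-3856: 2024-05-15 13:08:23.859
3. Latency: 2024-05-15 13:08:23.859 - 2024-05-15 13:08:23.504 = 355ms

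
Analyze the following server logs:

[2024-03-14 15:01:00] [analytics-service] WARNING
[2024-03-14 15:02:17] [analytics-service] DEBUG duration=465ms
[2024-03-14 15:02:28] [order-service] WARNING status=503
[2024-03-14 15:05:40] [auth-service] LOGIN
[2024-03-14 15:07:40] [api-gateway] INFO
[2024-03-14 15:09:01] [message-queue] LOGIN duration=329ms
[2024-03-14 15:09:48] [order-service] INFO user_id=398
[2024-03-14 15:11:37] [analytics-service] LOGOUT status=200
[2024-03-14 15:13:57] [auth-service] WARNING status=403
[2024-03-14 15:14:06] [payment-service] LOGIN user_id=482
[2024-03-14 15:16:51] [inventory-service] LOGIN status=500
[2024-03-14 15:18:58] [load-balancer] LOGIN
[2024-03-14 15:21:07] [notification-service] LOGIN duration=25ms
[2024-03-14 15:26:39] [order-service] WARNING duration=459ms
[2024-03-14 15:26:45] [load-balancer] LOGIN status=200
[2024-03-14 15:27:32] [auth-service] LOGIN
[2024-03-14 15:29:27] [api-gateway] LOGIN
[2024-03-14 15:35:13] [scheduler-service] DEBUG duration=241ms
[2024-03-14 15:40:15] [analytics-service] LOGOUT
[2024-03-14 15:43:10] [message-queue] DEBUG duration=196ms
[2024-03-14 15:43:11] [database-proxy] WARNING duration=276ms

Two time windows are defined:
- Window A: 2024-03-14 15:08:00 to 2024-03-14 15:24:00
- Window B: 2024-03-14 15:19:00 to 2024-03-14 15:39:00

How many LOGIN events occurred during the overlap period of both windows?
1

To find overlap events:

1. Window A: 2024-03-14 15:08:00 to 2024-03-14 15:24:00
2. Window B: 2024-03-14 15:19:00 to 2024-03-14 15:39:00
3. Overlap period: 2024-03-14 15:19:00 to 2024-03-14 15:24:00
4. Count LOGIN events in overlap: 1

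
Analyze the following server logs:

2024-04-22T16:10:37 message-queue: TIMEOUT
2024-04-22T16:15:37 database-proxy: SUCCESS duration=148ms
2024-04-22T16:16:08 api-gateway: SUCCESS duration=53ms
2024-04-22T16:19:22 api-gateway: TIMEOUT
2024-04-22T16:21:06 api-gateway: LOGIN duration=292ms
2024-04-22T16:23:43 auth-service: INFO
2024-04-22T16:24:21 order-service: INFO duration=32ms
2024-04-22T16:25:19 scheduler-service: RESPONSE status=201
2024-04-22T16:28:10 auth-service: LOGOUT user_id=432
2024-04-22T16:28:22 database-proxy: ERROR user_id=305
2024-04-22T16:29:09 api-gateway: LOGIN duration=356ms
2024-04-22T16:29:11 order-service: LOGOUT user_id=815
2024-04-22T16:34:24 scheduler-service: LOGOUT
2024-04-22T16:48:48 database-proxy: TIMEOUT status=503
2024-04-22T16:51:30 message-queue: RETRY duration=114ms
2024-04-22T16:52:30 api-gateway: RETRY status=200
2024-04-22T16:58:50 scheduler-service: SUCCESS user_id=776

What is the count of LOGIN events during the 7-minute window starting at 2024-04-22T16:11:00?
0

To count events in the time window:

1. Window boundaries: 2024-04-22T16:11:00 to 2024-04-22T16:18:00
2. Filter for LOGIN events within this window
3. Count matching events: 0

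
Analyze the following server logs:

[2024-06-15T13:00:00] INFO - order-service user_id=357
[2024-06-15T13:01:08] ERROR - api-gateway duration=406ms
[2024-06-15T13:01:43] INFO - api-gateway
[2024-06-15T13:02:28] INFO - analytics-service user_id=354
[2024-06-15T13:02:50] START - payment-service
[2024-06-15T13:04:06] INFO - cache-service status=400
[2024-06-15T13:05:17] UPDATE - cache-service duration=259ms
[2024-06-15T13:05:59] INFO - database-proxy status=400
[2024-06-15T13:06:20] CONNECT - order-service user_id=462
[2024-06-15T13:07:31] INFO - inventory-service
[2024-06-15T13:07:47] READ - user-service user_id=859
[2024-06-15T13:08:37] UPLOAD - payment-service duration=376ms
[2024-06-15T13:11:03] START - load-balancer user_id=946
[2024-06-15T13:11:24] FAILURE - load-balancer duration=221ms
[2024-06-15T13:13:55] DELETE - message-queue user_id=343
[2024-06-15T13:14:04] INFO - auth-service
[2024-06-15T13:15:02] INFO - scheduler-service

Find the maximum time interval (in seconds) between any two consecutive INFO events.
393

To find the longest gap:

1. Extract all INFO events in chronological order
2. Calculate time differences between consecutive events
3. Find the maximum difference
4. Longest gap: 393 seconds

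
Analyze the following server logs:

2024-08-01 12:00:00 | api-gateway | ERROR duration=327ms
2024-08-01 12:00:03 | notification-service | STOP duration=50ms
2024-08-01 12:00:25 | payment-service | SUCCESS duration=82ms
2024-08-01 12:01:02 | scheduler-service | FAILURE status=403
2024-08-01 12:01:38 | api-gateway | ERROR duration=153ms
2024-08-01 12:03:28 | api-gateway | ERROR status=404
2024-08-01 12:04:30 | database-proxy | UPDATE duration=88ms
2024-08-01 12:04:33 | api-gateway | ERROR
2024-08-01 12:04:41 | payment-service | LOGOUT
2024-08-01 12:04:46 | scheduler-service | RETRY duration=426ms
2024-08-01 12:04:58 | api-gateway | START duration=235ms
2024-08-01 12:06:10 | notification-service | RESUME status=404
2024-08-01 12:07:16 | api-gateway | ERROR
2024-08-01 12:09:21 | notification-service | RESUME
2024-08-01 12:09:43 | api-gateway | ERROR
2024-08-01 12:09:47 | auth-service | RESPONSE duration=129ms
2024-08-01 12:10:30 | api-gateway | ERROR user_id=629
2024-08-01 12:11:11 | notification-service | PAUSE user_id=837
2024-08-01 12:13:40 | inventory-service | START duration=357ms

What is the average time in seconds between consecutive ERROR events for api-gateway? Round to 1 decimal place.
105.0

To calculate average interval:

1. Find all ERROR events for api-gateway in order
2. Calculate time gaps between consecutive events
3. Compute mean of gaps: 630 / 6 = 105.0 seconds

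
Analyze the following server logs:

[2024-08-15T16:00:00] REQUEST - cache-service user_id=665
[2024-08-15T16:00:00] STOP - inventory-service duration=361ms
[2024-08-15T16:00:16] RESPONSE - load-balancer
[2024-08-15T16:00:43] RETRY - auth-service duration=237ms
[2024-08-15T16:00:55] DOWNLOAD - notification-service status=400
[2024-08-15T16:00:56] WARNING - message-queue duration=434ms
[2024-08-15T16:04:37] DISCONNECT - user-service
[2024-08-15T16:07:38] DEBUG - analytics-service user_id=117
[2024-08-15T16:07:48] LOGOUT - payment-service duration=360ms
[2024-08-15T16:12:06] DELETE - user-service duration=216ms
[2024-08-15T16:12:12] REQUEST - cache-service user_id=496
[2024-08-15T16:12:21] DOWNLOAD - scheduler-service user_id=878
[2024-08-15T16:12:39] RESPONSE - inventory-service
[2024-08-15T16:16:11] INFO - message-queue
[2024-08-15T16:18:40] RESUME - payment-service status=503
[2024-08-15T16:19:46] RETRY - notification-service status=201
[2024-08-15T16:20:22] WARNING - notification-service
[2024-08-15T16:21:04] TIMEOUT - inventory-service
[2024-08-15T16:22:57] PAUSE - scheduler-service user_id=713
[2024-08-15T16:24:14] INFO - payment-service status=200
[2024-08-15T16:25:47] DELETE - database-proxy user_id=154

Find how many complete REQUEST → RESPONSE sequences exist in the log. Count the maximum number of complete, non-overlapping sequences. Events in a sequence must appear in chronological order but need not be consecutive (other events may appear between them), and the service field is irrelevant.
2

To count sequences:

1. Look for pattern: REQUEST → RESPONSE
2. Greedily scan the log in chronological order, matching each sequence element in turn (ignoring service)
3. Each time the full pattern completes, increment the count and restart matching from the next event
4. Complete non-overlapping sequences found: 2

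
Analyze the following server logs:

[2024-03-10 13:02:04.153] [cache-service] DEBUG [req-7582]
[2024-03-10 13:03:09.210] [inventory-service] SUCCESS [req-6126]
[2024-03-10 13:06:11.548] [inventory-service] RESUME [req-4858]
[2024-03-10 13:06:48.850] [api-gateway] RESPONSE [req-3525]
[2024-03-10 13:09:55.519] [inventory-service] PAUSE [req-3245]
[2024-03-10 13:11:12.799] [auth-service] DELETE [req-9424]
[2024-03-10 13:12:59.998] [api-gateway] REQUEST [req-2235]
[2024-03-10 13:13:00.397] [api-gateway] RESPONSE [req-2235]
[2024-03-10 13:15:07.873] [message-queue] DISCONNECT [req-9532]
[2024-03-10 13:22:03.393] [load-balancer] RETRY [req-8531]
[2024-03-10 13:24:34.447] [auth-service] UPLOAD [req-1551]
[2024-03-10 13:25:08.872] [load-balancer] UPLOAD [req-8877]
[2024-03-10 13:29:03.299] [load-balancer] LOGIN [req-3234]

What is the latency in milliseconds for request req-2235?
399

To calculate latency:

1. Find REQUEST with id req-2235: 2024-03-10 13:12:59.998
2. Find RESPONSE with id req-2235: 2024-03-10 13:13:00.397
3. Latency: 2024-03-10 13:13:00.397 - 2024-03-10 13:12:59.998 = 399ms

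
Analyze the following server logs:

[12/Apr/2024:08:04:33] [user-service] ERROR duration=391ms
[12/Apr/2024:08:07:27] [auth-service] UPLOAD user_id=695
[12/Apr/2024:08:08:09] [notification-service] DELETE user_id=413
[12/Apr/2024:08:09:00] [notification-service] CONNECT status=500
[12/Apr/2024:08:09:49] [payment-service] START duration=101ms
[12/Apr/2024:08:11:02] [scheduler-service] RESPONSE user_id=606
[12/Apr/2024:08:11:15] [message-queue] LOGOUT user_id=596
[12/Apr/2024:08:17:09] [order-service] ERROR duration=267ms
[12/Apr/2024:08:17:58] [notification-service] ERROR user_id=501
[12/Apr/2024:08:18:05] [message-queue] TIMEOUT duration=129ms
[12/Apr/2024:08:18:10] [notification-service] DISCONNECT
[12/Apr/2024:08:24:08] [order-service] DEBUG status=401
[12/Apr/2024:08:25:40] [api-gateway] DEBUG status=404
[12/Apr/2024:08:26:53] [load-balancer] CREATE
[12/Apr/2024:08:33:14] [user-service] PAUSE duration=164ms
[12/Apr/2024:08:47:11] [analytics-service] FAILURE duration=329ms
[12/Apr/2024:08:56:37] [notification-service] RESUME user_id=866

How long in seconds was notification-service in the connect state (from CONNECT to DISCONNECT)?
550

To calculate state duration:

1. Find CONNECT event for notification-service: 12/Apr/2024:08:09:00
2. Find DISCONNECT event for notification-service: 12/Apr/2024:08:18:10
3. Calculate duration: 12/Apr/2024:08:18:10 - 12/Apr/2024:08:09:00 = 550 seconds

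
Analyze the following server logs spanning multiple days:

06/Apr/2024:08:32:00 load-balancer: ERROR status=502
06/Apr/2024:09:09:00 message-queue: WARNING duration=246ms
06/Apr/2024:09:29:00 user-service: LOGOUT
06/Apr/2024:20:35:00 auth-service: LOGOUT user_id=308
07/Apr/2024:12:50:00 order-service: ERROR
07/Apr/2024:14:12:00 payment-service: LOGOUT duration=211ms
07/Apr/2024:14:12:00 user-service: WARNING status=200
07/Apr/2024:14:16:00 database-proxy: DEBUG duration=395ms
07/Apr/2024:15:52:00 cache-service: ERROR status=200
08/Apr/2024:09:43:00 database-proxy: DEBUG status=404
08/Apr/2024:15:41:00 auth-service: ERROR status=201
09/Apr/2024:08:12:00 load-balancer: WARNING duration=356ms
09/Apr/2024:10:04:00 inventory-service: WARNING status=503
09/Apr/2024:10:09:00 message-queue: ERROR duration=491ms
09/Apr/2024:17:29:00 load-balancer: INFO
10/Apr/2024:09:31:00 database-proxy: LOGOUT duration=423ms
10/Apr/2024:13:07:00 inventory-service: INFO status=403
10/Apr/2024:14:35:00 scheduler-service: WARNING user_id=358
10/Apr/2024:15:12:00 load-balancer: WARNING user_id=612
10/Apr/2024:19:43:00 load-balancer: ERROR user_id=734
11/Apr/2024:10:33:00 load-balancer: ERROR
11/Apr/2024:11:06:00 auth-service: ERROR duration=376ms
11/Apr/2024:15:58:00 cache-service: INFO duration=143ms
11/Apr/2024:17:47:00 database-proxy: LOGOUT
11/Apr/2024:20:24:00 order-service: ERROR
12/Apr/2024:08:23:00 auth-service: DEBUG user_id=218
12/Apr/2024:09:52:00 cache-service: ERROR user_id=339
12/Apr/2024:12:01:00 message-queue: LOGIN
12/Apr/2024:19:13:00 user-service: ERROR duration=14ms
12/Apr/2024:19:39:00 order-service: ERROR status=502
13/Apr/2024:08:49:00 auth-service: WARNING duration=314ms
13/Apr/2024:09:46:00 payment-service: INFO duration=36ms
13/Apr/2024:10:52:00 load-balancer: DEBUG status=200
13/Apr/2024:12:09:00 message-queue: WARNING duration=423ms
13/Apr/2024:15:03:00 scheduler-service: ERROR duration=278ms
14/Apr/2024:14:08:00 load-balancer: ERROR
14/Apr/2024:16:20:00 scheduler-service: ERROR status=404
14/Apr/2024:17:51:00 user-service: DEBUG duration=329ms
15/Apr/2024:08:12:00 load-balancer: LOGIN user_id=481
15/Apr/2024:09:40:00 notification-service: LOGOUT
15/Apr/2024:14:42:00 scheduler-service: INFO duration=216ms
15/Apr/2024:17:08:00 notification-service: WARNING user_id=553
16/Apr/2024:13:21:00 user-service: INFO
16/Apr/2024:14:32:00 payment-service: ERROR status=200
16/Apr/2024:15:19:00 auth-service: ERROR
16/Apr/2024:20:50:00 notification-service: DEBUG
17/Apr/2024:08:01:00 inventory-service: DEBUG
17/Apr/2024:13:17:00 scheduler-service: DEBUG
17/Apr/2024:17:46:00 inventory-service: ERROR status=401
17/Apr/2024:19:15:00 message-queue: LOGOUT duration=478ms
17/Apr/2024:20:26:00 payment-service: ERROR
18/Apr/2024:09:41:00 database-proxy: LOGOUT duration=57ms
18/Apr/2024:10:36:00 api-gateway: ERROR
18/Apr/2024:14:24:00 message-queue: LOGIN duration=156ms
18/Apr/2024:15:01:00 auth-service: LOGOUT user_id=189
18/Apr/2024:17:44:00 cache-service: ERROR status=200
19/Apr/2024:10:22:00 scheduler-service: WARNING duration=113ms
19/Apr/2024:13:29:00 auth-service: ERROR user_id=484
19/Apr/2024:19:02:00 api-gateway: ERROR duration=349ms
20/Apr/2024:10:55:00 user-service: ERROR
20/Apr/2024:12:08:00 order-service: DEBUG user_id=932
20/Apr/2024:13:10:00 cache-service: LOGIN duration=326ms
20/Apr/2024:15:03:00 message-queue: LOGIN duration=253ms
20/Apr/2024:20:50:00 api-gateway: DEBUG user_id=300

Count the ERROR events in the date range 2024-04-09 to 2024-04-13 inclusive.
9

To filter by date range:

1. Date range: 2024-04-09 through 2024-04-13, both dates inclusive
2. Filter for ERROR events whose date falls in this range
3. Count matching events: 9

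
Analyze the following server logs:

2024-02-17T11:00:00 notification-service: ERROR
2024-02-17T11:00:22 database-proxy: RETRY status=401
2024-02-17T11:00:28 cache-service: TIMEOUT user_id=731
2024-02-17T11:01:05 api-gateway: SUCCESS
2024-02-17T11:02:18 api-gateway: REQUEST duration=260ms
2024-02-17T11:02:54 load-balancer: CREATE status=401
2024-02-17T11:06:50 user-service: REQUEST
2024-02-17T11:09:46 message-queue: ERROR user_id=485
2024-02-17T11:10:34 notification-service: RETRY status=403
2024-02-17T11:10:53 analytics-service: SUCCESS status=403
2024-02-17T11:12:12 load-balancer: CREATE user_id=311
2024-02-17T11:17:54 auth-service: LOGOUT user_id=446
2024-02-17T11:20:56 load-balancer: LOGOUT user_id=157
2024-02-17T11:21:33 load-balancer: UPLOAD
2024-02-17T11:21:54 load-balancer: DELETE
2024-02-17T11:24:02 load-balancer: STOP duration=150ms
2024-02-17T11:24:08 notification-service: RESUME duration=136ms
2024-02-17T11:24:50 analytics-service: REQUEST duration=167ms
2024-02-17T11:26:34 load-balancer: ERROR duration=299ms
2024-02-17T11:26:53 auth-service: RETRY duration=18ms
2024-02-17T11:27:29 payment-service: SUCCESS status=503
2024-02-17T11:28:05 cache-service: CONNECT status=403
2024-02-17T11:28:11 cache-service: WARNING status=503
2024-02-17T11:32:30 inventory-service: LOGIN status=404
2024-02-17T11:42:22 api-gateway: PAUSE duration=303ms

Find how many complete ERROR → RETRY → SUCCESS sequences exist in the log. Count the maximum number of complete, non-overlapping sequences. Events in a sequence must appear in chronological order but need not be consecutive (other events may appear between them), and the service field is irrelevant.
3

To count sequences:

1. Look for pattern: ERROR → RETRY → SUCCESS
2. Greedily scan the log in chronological order, matching each sequence element in turn (ignoring service)
3. Each time the full pattern completes, increment the count and restart matching from the next event
4. Complete non-overlapping sequences found: 3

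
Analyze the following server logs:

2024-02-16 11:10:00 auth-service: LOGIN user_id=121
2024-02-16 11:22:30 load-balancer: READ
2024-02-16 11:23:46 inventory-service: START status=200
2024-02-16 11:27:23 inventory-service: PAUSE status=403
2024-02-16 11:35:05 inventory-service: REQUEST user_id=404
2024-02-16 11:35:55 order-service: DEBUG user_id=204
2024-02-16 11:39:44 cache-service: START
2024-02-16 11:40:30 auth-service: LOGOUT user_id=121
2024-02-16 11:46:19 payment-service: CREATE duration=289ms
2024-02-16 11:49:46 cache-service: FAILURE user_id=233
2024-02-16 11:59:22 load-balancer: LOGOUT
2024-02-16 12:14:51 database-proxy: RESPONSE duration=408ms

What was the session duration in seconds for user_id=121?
1830

To calculate session duration:

1. Find LOGIN event for user_id=121: 2024-02-16 11:10:00
2. Find LOGOUT event for user_id=121: 2024-02-16 11:40:30
3. Session duration: 2024-02-16 11:40:30 - 2024-02-16 11:10:00 = 1830 seconds (30 minutes)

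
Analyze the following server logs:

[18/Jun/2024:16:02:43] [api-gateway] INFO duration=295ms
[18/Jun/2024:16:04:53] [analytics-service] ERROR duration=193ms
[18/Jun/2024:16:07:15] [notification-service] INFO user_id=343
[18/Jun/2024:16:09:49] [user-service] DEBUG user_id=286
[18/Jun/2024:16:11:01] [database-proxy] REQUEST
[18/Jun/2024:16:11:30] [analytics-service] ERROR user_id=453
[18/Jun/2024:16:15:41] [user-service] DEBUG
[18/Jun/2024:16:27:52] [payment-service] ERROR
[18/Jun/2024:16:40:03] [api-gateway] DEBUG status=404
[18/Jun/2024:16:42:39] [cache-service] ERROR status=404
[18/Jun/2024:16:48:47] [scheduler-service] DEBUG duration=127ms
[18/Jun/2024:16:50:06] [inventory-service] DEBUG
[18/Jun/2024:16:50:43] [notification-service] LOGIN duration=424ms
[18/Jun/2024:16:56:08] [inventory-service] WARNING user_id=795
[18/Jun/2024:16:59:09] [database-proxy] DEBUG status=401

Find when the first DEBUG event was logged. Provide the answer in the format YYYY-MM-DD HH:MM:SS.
2024-06-18 16:09:49

To find the first event:

1. Filter for all DEBUG events
2. Sort by timestamp
3. Select the first one
4. Timestamp: 2024-06-18 16:09:49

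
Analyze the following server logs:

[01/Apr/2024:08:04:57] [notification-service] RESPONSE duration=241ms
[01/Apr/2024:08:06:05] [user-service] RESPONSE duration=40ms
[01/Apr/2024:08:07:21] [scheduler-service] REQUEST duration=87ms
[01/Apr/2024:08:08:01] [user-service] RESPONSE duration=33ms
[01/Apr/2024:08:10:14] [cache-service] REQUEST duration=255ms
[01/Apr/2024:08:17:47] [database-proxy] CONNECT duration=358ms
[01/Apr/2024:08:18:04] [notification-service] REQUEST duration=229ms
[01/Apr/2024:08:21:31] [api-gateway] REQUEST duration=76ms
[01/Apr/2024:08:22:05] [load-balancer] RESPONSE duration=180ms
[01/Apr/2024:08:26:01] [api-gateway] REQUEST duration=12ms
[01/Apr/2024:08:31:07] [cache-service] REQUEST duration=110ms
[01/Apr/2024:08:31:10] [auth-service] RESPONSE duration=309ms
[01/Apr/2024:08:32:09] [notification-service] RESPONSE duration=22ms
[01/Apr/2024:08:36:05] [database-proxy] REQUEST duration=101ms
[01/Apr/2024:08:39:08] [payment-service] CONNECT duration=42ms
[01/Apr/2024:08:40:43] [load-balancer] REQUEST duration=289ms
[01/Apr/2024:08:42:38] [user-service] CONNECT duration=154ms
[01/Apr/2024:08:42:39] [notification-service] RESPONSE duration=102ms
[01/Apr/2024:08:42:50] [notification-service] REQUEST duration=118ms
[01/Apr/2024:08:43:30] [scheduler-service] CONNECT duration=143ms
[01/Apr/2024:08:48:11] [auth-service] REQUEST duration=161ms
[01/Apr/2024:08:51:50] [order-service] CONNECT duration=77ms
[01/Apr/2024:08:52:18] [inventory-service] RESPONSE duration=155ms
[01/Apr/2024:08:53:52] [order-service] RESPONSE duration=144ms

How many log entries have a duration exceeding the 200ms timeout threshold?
6

To count timeouts:

1. Threshold: 200ms
2. Extract duration from each log entry
3. Count entries where duration > 200
4. Timeout count: 6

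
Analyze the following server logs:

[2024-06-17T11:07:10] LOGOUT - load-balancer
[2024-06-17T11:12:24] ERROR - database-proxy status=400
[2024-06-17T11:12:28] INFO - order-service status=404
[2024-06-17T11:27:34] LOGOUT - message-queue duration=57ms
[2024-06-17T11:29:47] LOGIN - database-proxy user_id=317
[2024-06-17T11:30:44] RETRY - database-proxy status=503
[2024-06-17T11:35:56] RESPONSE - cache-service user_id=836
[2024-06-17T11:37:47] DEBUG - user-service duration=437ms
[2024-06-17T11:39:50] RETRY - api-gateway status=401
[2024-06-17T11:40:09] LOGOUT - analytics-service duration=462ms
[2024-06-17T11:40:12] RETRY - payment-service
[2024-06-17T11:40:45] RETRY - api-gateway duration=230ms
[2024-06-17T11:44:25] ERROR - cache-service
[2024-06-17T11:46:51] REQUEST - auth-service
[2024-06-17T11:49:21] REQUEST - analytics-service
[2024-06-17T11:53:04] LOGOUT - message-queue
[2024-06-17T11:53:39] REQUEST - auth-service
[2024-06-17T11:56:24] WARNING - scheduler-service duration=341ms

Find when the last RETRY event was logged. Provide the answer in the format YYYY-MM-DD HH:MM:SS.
2024-06-17 11:40:45

To find the last event:

1. Filter for all RETRY events
2. Sort by timestamp
3. Select the last one
4. Timestamp: 2024-06-17 11:40:45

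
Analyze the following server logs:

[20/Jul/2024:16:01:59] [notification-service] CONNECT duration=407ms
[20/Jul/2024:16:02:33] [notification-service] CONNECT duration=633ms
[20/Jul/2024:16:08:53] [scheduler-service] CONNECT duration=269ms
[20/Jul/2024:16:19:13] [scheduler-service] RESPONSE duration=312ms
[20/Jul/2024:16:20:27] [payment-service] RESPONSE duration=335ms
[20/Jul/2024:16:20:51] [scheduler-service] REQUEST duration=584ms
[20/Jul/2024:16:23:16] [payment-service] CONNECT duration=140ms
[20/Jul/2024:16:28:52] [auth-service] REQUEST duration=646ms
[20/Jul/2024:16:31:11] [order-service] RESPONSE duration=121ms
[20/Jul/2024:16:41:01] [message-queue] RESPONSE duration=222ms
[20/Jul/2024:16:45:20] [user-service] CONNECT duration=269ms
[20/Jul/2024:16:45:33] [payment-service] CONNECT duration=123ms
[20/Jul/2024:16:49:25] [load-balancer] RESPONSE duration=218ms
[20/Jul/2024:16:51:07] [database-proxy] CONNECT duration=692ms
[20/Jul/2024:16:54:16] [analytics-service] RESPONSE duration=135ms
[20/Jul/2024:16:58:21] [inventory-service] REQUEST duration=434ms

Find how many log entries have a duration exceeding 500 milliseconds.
4

To count timeouts:

1. Threshold: 500ms
2. Extract duration from each log entry
3. Count entries where duration > 500
4. Timeout count: 4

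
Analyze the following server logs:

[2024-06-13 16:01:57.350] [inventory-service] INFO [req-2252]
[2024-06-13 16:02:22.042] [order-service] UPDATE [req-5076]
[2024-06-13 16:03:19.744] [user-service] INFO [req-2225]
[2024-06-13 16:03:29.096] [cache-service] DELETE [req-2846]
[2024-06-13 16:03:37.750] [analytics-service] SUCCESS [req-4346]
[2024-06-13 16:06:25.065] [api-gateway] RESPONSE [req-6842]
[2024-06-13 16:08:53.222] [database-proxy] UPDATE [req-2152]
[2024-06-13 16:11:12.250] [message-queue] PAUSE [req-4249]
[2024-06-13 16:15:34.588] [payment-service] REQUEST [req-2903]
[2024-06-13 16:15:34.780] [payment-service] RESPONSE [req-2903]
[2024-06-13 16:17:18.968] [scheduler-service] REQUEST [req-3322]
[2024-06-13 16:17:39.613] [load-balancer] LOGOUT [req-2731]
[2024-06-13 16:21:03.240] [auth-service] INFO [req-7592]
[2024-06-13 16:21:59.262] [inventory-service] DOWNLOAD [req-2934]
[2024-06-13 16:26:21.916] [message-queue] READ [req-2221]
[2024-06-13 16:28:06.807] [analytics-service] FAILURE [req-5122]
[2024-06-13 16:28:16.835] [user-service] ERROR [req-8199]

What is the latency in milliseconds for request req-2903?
192

To calculate latency:

1. Find REQUEST with id req-2903: 2024-06-13 16:15:34.588
2. Find RESPONSE with id req-2903: 2024-06-13 16:15:34.780
3. Latency: 2024-06-13 16:15:34.780 - 2024-06-13 16:15:34.588 = 192ms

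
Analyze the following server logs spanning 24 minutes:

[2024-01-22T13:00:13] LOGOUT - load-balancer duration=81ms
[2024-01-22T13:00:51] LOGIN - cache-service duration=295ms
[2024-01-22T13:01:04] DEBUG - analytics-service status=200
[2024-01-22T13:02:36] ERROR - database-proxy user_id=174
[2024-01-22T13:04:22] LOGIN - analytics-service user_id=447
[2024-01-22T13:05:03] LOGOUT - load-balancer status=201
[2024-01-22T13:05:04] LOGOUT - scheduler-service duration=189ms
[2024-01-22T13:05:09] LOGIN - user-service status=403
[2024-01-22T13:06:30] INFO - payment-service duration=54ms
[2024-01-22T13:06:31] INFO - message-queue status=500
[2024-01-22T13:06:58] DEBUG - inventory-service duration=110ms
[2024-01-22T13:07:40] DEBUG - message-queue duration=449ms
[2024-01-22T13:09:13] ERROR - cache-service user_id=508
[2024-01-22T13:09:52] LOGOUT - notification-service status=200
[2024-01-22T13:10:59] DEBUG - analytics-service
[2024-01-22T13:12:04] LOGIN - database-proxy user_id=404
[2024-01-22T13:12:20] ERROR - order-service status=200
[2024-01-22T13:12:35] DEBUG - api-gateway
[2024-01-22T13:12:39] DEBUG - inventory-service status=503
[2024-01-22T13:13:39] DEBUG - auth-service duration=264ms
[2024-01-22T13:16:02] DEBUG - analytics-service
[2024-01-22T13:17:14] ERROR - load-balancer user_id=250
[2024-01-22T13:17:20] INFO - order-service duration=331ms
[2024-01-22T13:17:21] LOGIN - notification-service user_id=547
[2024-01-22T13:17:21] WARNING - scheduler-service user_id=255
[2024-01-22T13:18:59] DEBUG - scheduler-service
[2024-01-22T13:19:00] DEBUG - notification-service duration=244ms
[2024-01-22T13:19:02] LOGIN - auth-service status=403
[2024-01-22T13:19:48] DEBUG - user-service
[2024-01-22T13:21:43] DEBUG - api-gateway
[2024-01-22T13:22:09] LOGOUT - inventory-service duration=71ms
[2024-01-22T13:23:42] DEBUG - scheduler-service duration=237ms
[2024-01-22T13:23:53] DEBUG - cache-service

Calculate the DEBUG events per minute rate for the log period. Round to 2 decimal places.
0.58

To calculate the rate:

1. Count total DEBUG events: 14
2. Total time period: 24 minutes
3. Rate = 14 / 24 = 0.58 events per minute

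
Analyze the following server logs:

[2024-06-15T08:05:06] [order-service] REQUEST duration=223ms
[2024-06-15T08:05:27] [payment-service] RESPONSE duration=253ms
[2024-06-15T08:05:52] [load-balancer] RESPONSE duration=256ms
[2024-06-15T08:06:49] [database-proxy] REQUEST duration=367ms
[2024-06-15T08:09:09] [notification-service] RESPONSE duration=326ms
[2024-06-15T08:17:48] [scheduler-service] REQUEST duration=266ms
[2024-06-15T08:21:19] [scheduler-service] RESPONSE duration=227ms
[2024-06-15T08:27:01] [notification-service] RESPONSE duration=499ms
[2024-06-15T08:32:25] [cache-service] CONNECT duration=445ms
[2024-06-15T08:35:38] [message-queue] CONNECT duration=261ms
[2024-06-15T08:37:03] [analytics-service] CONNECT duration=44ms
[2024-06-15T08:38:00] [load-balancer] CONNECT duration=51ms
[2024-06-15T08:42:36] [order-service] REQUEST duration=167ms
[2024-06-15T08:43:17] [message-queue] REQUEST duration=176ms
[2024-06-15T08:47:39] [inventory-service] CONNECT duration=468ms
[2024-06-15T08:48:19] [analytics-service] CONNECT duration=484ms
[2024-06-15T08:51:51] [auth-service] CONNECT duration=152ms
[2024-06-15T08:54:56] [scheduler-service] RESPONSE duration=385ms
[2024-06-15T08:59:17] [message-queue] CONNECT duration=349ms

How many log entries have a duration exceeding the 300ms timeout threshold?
8

To count timeouts:

1. Threshold: 300ms
2. Extract duration from each log entry
3. Count entries where duration > 300
4. Timeout count: 8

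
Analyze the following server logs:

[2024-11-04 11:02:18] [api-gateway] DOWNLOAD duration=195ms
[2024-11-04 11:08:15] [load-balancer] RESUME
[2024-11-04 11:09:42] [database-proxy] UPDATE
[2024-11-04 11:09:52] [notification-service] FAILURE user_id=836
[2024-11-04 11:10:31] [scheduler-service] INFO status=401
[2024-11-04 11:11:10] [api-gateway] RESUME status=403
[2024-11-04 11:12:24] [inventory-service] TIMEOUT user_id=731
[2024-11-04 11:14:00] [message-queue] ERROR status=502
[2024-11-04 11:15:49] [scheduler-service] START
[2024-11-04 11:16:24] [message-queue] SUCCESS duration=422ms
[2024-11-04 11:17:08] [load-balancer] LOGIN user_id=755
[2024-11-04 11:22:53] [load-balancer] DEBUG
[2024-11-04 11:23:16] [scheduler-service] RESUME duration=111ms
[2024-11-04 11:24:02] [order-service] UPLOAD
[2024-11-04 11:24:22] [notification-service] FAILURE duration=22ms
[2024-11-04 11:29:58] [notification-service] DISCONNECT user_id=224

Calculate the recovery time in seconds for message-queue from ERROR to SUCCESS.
144

To calculate recovery time:

1. Find ERROR event for message-queue: 2024-11-04 11:14:00
2. Find next SUCCESS event for message-queue: 2024-11-04 11:16:24
3. Recovery time: 2024-11-04 11:16:24 - 2024-11-04 11:14:00 = 144 seconds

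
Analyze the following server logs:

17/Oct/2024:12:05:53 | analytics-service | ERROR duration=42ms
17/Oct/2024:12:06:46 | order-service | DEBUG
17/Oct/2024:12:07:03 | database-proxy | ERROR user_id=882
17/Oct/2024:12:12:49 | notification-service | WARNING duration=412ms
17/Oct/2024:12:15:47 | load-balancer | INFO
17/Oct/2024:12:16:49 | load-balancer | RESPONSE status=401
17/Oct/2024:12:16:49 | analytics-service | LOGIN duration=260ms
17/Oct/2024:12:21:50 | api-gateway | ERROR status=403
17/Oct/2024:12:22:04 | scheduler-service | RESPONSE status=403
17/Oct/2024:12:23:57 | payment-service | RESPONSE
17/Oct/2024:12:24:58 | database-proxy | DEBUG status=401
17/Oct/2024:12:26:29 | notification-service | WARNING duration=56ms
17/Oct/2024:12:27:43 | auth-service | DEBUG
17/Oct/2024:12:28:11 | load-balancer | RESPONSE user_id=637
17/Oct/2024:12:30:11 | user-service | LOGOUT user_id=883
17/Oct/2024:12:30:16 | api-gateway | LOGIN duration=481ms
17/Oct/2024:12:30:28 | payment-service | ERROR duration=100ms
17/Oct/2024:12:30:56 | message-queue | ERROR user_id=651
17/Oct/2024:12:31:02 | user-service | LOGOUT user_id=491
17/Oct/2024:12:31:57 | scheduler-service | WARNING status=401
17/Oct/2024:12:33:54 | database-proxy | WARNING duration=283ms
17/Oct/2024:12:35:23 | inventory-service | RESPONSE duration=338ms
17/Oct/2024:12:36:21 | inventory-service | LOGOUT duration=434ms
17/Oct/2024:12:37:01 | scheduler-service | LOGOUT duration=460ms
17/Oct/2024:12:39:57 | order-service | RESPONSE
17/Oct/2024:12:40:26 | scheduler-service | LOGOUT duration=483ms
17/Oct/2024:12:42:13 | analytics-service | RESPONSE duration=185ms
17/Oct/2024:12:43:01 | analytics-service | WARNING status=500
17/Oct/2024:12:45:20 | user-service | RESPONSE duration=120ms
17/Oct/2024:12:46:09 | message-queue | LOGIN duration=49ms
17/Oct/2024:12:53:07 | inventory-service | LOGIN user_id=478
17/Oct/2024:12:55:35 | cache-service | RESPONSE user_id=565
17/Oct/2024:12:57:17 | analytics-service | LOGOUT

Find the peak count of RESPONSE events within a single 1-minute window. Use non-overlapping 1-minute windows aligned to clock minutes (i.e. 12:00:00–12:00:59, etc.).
1

To find the burst window:

1. Divide the log period into non-overlapping 1-minute windows starting at 12:00
2. Count RESPONSE events in each window
3. Find the window with maximum count
4. Maximum events in a window: 1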